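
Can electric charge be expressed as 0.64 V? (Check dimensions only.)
No

electric charge has SI base units: A * s
V does NOT reduce to A * s; a valid unit for electric charge would be e.g. C.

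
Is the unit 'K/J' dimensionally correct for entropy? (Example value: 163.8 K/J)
No

entropy has SI base units: kg * m^2 / (s^2 * K)
K/J does NOT reduce to kg * m^2 / (s^2 * K); a valid unit for entropy would be e.g. J/K.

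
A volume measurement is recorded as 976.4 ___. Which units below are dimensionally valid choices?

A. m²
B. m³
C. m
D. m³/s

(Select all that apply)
B

volume has SI base units: m^3

Checking each option against m^3:
  A. m²: ✗ does not match
  B. m³: ✓ matches
  C. m: ✗ does not match
  D. m³/s: ✗ does not match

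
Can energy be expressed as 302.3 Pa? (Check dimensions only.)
No

energy has SI base units: kg * m^2 / s^2
Pa does NOT reduce to kg * m^2 / s^2; a valid unit for energy would be e.g. J.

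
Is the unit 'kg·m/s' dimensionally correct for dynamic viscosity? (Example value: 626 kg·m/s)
No

dynamic viscosity has SI base units: kg / (m * s)
kg·m/s does NOT reduce to kg / (m * s); a valid unit for dynamic viscosity would be e.g. Pa·s.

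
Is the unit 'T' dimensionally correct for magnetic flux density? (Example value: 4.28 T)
Yes

magnetic flux density has SI base units: kg / (A * s^2)
T reduces to the same SI base units, so it is a valid unit for magnetic flux density.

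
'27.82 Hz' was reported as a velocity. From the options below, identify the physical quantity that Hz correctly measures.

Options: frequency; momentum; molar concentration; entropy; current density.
frequency

velocity should have units dimensionally equivalent to m / s (e.g. m/s).
The given unit 'Hz' reduces to 1 / s. Of the listed options, that is the dimensionality of frequency.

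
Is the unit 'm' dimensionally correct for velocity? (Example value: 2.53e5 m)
No

velocity has SI base units: m / s
m does NOT reduce to m / s; a valid unit for velocity would be e.g. m/s.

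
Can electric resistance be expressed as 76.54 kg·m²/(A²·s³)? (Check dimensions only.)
Yes

electric resistance has SI base units: kg * m^2 / (A^2 * s^3)
kg·m²/(A²·s³) reduces to the same SI base units, so it is a valid unit for electric resistance.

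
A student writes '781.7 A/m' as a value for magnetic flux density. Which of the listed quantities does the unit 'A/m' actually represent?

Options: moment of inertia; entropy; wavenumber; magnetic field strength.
magnetic field strength

magnetic flux density should have units dimensionally equivalent to kg / (A * s^2) (e.g. T).
The given unit 'A/m' reduces to A / m. Of the listed options, that is the dimensionality of magnetic field strength.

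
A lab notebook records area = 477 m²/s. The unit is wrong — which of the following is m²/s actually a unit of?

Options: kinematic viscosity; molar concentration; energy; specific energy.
kinematic viscosity

area should have units dimensionally equivalent to m^2 (e.g. m²).
The given unit 'm²/s' reduces to m^2 / s. Of the listed options, that is the dimensionality of kinematic viscosity.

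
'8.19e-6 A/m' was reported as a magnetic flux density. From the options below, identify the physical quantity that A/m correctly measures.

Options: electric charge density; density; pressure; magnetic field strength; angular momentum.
magnetic field strength

magnetic flux density should have units dimensionally equivalent to kg / (A * s^2) (e.g. T).
The given unit 'A/m' reduces to A / m. Of the listed options, that is the dimensionality of magnetic field strength.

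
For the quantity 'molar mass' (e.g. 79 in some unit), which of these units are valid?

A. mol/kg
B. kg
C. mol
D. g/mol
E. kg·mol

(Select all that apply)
D

molar mass has SI base units: kg / mol

Checking each option against kg / mol:
  A. mol/kg: ✗ does not match
  B. kg: ✗ does not match
  C. mol: ✗ does not match
  D. g/mol: ✓ matches
  E. kg·mol: ✗ does not match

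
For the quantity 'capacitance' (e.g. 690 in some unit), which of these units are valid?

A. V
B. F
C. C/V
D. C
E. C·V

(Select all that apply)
B, C

capacitance has SI base units: A^2 * s^4 / (kg * m^2)

Checking each option against A^2 * s^4 / (kg * m^2):
  A. V: ✗ does not match
  B. F: ✓ matches
  C. C/V: ✓ matches
  D. C: ✗ does not match
  E. C·V: ✗ does not match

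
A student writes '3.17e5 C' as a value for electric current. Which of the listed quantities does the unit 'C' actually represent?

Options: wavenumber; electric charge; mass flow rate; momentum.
electric charge

electric current should have units dimensionally equivalent to A (e.g. A).
The given unit 'C' reduces to A * s. Of the listed options, that is the dimensionality of electric charge.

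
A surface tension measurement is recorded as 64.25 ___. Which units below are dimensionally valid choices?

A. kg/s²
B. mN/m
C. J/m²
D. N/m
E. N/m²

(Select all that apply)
A, B, C, D

surface tension has SI base units: kg / s^2

Checking each option against kg / s^2:
  A. kg/s²: ✓ matches
  B. mN/m: ✓ matches
  C. J/m²: ✓ matches
  D. N/m: ✓ matches
  E. N/m²: ✗ does not match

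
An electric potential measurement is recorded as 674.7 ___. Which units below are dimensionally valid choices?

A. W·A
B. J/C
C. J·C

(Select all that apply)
B

electric potential has SI base units: kg * m^2 / (A * s^3)

Checking each option against kg * m^2 / (A * s^3):
  A. W·A: ✗ does not match
  B. J/C: ✓ matches
  C. J·C: ✗ does not match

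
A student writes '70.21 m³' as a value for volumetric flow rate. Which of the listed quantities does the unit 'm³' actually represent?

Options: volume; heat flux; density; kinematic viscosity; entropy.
volume

volumetric flow rate should have units dimensionally equivalent to m^3 / s (e.g. m³/s).
The given unit 'm³' reduces to m^3. Of the listed options, that is the dimensionality of volume.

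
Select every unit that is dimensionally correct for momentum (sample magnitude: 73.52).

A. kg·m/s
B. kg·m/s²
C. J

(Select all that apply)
A

momentum has SI base units: kg * m / s

Checking each option against kg * m / s:
  A. kg·m/s: ✓ matches
  B. kg·m/s²: ✗ does not match
  C. J: ✗ does not match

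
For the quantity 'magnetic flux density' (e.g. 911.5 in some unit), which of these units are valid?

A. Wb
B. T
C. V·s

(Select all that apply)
B

magnetic flux density has SI base units: kg / (A * s^2)

Checking each option against kg / (A * s^2):
  A. Wb: ✗ does not match
  B. T: ✓ matches
  C. V·s: ✗ does not match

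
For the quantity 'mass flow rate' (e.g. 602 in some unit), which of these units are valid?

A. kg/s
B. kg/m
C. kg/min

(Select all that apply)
A, C

mass flow rate has SI base units: kg / s

Checking each option against kg / s:
  A. kg/s: ✓ matches
  B. kg/m: ✗ does not match
  C. kg/min: ✓ matches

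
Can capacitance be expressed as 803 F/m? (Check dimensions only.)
No

capacitance has SI base units: A^2 * s^4 / (kg * m^2)
F/m does NOT reduce to A^2 * s^4 / (kg * m^2); a valid unit for capacitance would be e.g. F.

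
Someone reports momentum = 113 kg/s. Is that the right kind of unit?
No

momentum has SI base units: kg * m / s
kg/s does NOT reduce to kg * m / s; a valid unit for momentum would be e.g. kg·m/s.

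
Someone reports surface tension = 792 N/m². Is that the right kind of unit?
No

surface tension has SI base units: kg / s^2
N/m² does NOT reduce to kg / s^2; a valid unit for surface tension would be e.g. N/m.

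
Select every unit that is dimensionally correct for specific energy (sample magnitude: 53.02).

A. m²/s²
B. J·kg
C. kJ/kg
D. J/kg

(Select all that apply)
A, C, D

specific energy has SI base units: m^2 / s^2

Checking each option against m^2 / s^2:
  A. m²/s²: ✓ matches
  B. J·kg: ✗ does not match
  C. kJ/kg: ✓ matches
  D. J/kg: ✓ matches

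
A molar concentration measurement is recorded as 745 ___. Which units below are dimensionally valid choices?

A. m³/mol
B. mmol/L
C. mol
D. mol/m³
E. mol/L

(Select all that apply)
B, D, E

molar concentration has SI base units: mol / m^3

Checking each option against mol / m^3:
  A. m³/mol: ✗ does not match
  B. mmol/L: ✓ matches
  C. mol: ✗ does not match
  D. mol/m³: ✓ matches
  E. mol/L: ✓ matches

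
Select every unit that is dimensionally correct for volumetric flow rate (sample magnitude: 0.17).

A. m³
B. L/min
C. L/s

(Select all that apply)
B, C

volumetric flow rate has SI base units: m^3 / s

Checking each option against m^3 / s:
  A. m³: ✗ does not match
  B. L/min: ✓ matches
  C. L/s: ✓ matches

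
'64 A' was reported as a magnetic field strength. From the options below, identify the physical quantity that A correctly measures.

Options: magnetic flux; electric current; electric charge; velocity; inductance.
electric current

magnetic field strength should have units dimensionally equivalent to A / m (e.g. A/m).
The given unit 'A' reduces to A. Of the listed options, that is the dimensionality of electric current.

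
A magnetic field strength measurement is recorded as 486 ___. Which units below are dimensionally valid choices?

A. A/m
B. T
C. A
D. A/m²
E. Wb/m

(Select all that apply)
A

magnetic field strength has SI base units: A / m

Checking each option against A / m:
  A. A/m: ✓ matches
  B. T: ✗ does not match
  C. A: ✗ does not match
  D. A/m²: ✗ does not match
  E. Wb/m: ✗ does not match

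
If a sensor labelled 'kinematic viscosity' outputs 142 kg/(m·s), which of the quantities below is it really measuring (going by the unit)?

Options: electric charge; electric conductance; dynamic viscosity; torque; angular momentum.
dynamic viscosity

kinematic viscosity should have units dimensionally equivalent to m^2 / s (e.g. m²/s).
The given unit 'kg/(m·s)' reduces to kg / (m * s). Of the listed options, that is the dimensionality of dynamic viscosity.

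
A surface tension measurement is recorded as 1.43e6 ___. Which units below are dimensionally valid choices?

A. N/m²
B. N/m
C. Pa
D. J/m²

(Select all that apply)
B, D

surface tension has SI base units: kg / s^2

Checking each option against kg / s^2:
  A. N/m²: ✗ does not match
  B. N/m: ✓ matches
  C. Pa: ✗ does not match
  D. J/m²: ✓ matches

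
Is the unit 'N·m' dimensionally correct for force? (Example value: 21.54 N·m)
No

force has SI base units: kg * m / s^2
N·m does NOT reduce to kg * m / s^2; a valid unit for force would be e.g. N.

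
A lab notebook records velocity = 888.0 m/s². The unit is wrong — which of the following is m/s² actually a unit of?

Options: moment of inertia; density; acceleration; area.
acceleration

velocity should have units dimensionally equivalent to m / s (e.g. m/s).
The given unit 'm/s²' reduces to m / s^2. Of the listed options, that is the dimensionality of acceleration.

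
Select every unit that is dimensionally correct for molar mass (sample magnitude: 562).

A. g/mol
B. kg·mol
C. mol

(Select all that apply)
A

molar mass has SI base units: kg / mol

Checking each option against kg / mol:
  A. g/mol: ✓ matches
  B. kg·mol: ✗ does not match
  C. mol: ✗ does not match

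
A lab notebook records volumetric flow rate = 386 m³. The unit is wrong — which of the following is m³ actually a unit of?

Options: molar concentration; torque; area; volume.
volume

volumetric flow rate should have units dimensionally equivalent to m^3 / s (e.g. m³/s).
The given unit 'm³' reduces to m^3. Of the listed options, that is the dimensionality of volume.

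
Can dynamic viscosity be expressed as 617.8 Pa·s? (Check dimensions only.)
Yes

dynamic viscosity has SI base units: kg / (m * s)
Pa·s reduces to the same SI base units, so it is a valid unit for dynamic viscosity.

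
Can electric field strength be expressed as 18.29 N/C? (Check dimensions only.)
Yes

electric field strength has SI base units: kg * m / (A * s^3)
N/C reduces to the same SI base units, so it is a valid unit for electric field strength.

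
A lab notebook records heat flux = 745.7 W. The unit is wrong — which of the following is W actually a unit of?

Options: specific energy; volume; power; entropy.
power

heat flux should have units dimensionally equivalent to kg / s^3 (e.g. W/m²).
The given unit 'W' reduces to kg * m^2 / s^3. Of the listed options, that is the dimensionality of power.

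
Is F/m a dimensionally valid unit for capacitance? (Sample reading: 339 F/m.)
No

capacitance has SI base units: A^2 * s^4 / (kg * m^2)
F/m does NOT reduce to A^2 * s^4 / (kg * m^2); a valid unit for capacitance would be e.g. F.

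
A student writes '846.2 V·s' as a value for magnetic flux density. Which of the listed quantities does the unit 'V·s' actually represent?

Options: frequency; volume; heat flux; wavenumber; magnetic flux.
magnetic flux

magnetic flux density should have units dimensionally equivalent to kg / (A * s^2) (e.g. T).
The given unit 'V·s' reduces to kg * m^2 / (A * s^2). Of the listed options, that is the dimensionality of magnetic flux.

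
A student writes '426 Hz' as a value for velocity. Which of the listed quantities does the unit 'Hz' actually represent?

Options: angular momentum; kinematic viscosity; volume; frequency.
frequency

velocity should have units dimensionally equivalent to m / s (e.g. m/s).
The given unit 'Hz' reduces to 1 / s. Of the listed options, that is the dimensionality of frequency.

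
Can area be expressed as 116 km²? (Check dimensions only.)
Yes

area has SI base units: m^2
km² reduces to the same SI base units, so it is a valid unit for area.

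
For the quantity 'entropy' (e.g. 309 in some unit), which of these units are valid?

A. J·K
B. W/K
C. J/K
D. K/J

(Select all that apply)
C

entropy has SI base units: kg * m^2 / (s^2 * K)

Checking each option against kg * m^2 / (s^2 * K):
  A. J·K: ✗ does not match
  B. W/K: ✗ does not match
  C. J/K: ✓ matches
  D. K/J: ✗ does not match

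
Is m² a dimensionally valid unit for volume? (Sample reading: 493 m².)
No

volume has SI base units: m^3
m² does NOT reduce to m^3; a valid unit for volume would be e.g. m³.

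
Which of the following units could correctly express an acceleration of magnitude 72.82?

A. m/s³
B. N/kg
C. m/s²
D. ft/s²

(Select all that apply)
B, C, D

acceleration has SI base units: m / s^2

Checking each option against m / s^2:
  A. m/s³: ✗ does not match
  B. N/kg: ✓ matches
  C. m/s²: ✓ matches
  D. ft/s²: ✓ matches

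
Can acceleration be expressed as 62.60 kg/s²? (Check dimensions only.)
No

acceleration has SI base units: m / s^2
kg/s² does NOT reduce to m / s^2; a valid unit for acceleration would be e.g. m/s².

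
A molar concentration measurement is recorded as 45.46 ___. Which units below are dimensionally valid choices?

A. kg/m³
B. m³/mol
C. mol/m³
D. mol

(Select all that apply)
C

molar concentration has SI base units: mol / m^3

Checking each option against mol / m^3:
  A. kg/m³: ✗ does not match
  B. m³/mol: ✗ does not match
  C. mol/m³: ✓ matches
  D. mol: ✗ does not match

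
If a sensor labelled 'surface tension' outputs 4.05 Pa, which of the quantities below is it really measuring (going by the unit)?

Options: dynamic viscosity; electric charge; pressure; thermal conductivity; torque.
pressure

surface tension should have units dimensionally equivalent to kg / s^2 (e.g. N/m).
The given unit 'Pa' reduces to kg / (m * s^2). Of the listed options, that is the dimensionality of pressure.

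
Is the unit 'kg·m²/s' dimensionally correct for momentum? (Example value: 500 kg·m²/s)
No

momentum has SI base units: kg * m / s
kg·m²/s does NOT reduce to kg * m / s; a valid unit for momentum would be e.g. kg·m/s.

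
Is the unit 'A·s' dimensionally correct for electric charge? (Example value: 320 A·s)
Yes

electric charge has SI base units: A * s
A·s reduces to the same SI base units, so it is a valid unit for electric charge.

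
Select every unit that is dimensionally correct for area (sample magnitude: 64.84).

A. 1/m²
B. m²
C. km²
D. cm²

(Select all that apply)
B, C, D

area has SI base units: m^2

Checking each option against m^2:
  A. 1/m²: ✗ does not match
  B. m²: ✓ matches
  C. km²: ✓ matches
  D. cm²: ✓ matches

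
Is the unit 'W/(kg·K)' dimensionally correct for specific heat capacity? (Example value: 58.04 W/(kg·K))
No

specific heat capacity has SI base units: m^2 / (s^2 * K)
W/(kg·K) does NOT reduce to m^2 / (s^2 * K); a valid unit for specific heat capacity would be e.g. J/(kg·K).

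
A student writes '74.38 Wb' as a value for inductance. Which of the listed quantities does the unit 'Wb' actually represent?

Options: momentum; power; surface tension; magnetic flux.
magnetic flux

inductance should have units dimensionally equivalent to kg * m^2 / (A^2 * s^2) (e.g. H).
The given unit 'Wb' reduces to kg * m^2 / (A * s^2). Of the listed options, that is the dimensionality of magnetic flux.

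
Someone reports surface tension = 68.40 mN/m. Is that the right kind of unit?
Yes

surface tension has SI base units: kg / s^2
mN/m reduces to the same SI base units, so it is a valid unit for surface tension.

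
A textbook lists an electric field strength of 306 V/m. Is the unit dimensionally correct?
Yes

electric field strength has SI base units: kg * m / (A * s^3)
V/m reduces to the same SI base units, so it is a valid unit for electric field strength.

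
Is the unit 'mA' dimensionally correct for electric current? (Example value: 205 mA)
Yes

electric current has SI base units: A
mA reduces to the same SI base units, so it is a valid unit for electric current.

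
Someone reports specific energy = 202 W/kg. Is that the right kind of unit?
No

specific energy has SI base units: m^2 / s^2
W/kg does NOT reduce to m^2 / s^2; a valid unit for specific energy would be e.g. J/kg.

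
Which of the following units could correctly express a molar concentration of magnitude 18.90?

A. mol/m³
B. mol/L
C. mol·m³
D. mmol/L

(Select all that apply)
A, B, D

molar concentration has SI base units: mol / m^3

Checking each option against mol / m^3:
  A. mol/m³: ✓ matches
  B. mol/L: ✓ matches
  C. mol·m³: ✗ does not match
  D. mmol/L: ✓ matches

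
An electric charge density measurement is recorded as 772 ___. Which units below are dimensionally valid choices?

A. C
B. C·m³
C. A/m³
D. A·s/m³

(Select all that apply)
D

electric charge density has SI base units: A * s / m^3

Checking each option against A * s / m^3:
  A. C: ✗ does not match
  B. C·m³: ✗ does not match
  C. A/m³: ✗ does not match
  D. A·s/m³: ✓ matches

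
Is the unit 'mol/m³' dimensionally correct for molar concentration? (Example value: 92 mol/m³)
Yes

molar concentration has SI base units: mol / m^3
mol/m³ reduces to the same SI base units, so it is a valid unit for molar concentration.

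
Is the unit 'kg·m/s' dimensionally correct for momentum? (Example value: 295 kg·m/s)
Yes

momentum has SI base units: kg * m / s
kg·m/s reduces to the same SI base units, so it is a valid unit for momentum.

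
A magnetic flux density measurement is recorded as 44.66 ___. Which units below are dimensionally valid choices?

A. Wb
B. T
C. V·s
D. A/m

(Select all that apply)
B

magnetic flux density has SI base units: kg / (A * s^2)

Checking each option against kg / (A * s^2):
  A. Wb: ✗ does not match
  B. T: ✓ matches
  C. V·s: ✗ does not match
  D. A/m: ✗ does not match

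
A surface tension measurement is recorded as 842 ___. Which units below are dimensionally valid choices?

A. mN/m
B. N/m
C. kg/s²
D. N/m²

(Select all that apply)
A, B, C

surface tension has SI base units: kg / s^2

Checking each option against kg / s^2:
  A. mN/m: ✓ matches
  B. N/m: ✓ matches
  C. kg/s²: ✓ matches
  D. N/m²: ✗ does not match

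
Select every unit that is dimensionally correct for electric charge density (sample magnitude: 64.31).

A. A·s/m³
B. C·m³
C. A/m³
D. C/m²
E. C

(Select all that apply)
A

electric charge density has SI base units: A * s / m^3

Checking each option against A * s / m^3:
  A. A·s/m³: ✓ matches
  B. C·m³: ✗ does not match
  C. A/m³: ✗ does not match
  D. C/m²: ✗ does not match
  E. C: ✗ does not match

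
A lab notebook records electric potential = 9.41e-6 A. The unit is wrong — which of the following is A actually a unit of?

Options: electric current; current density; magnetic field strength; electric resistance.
electric current

electric potential should have units dimensionally equivalent to kg * m^2 / (A * s^3) (e.g. V).
The given unit 'A' reduces to A. Of the listed options, that is the dimensionality of electric current.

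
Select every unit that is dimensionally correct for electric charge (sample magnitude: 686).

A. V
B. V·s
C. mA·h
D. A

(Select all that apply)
C

electric charge has SI base units: A * s

Checking each option against A * s:
  A. V: ✗ does not match
  B. V·s: ✗ does not match
  C. mA·h: ✓ matches
  D. A: ✗ does not match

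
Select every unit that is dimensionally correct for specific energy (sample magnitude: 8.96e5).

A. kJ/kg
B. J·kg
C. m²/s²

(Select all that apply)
A, C

specific energy has SI base units: m^2 / s^2

Checking each option against m^2 / s^2:
  A. kJ/kg: ✓ matches
  B. J·kg: ✗ does not match
  C. m²/s²: ✓ matches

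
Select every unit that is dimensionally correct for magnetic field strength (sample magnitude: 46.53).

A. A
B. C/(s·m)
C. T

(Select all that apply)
B

magnetic field strength has SI base units: A / m

Checking each option against A / m:
  A. A: ✗ does not match
  B. C/(s·m): ✓ matches
  C. T: ✗ does not match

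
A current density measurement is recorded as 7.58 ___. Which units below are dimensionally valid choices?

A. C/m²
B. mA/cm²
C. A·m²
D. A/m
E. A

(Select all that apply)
B

current density has SI base units: A / m^2

Checking each option against A / m^2:
  A. C/m²: ✗ does not match
  B. mA/cm²: ✓ matches
  C. A·m²: ✗ does not match
  D. A/m: ✗ does not match
  E. A: ✗ does not match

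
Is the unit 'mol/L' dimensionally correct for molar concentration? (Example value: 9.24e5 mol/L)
Yes

molar concentration has SI base units: mol / m^3
mol/L reduces to the same SI base units, so it is a valid unit for molar concentration.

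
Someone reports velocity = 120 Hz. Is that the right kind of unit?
No

velocity has SI base units: m / s
Hz does NOT reduce to m / s; a valid unit for velocity would be e.g. m/s.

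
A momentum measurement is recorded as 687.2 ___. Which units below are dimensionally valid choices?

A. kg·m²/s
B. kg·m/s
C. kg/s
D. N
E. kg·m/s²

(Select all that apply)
B

momentum has SI base units: kg * m / s

Checking each option against kg * m / s:
  A. kg·m²/s: ✗ does not match
  B. kg·m/s: ✓ matches
  C. kg/s: ✗ does not match
  D. N: ✗ does not match
  E. kg·m/s²: ✗ does not match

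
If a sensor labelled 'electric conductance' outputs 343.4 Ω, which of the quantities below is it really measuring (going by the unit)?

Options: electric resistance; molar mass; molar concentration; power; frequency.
electric resistance

electric conductance should have units dimensionally equivalent to A^2 * s^3 / (kg * m^2) (e.g. S).
The given unit 'Ω' reduces to kg * m^2 / (A^2 * s^3). Of the listed options, that is the dimensionality of electric resistance.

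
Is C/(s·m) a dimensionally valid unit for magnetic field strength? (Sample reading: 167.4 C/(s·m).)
Yes

magnetic field strength has SI base units: A / m
C/(s·m) reduces to the same SI base units, so it is a valid unit for magnetic field strength.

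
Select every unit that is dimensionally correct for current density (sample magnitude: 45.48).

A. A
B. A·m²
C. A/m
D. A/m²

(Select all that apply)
D

current density has SI base units: A / m^2

Checking each option against A / m^2:
  A. A: ✗ does not match
  B. A·m²: ✗ does not match
  C. A/m: ✗ does not match
  D. A/m²: ✓ matches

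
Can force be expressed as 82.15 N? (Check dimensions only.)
Yes

force has SI base units: kg * m / s^2
N reduces to the same SI base units, so it is a valid unit for force.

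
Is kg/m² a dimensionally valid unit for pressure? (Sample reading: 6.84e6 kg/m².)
No

pressure has SI base units: kg / (m * s^2)
kg/m² does NOT reduce to kg / (m * s^2); a valid unit for pressure would be e.g. Pa.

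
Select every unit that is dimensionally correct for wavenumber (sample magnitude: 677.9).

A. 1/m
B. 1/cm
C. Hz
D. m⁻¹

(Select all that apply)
A, B, D

wavenumber has SI base units: 1 / m

Checking each option against 1 / m:
  A. 1/m: ✓ matches
  B. 1/cm: ✓ matches
  C. Hz: ✗ does not match
  D. m⁻¹: ✓ matches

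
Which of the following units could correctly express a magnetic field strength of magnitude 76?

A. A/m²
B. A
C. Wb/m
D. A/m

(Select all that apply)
D

magnetic field strength has SI base units: A / m

Checking each option against A / m:
  A. A/m²: ✗ does not match
  B. A: ✗ does not match
  C. Wb/m: ✗ does not match
  D. A/m: ✓ matches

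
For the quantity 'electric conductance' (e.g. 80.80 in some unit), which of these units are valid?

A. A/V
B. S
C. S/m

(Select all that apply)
A, B

electric conductance has SI base units: A^2 * s^3 / (kg * m^2)

Checking each option against A^2 * s^3 / (kg * m^2):
  A. A/V: ✓ matches
  B. S: ✓ matches
  C. S/m: ✗ does not match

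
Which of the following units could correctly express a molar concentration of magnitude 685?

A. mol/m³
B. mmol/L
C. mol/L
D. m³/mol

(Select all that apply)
A, B, C

molar concentration has SI base units: mol / m^3

Checking each option against mol / m^3:
  A. mol/m³: ✓ matches
  B. mmol/L: ✓ matches
  C. mol/L: ✓ matches
  D. m³/mol: ✗ does not match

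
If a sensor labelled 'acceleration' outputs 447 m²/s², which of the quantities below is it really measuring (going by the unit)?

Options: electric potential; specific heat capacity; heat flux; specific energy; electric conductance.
specific energy

acceleration should have units dimensionally equivalent to m / s^2 (e.g. m/s²).
The given unit 'm²/s²' reduces to m^2 / s^2. Of the listed options, that is the dimensionality of specific energy.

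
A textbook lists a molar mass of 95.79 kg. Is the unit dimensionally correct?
No

molar mass has SI base units: kg / mol
kg does NOT reduce to kg / mol; a valid unit for molar mass would be e.g. kg/mol.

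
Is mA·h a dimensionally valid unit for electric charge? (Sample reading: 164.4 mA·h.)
Yes

electric charge has SI base units: A * s
mA·h reduces to the same SI base units, so it is a valid unit for electric charge.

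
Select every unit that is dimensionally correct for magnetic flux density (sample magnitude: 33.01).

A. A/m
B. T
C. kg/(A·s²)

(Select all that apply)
B, C

magnetic flux density has SI base units: kg / (A * s^2)

Checking each option against kg / (A * s^2):
  A. A/m: ✗ does not match
  B. T: ✓ matches
  C. kg/(A·s²): ✓ matches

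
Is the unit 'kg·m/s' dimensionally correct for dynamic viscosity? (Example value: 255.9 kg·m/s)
No

dynamic viscosity has SI base units: kg / (m * s)
kg·m/s does NOT reduce to kg / (m * s); a valid unit for dynamic viscosity would be e.g. Pa·s.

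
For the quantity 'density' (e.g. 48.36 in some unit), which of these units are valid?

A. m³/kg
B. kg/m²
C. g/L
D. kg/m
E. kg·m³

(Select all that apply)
C

density has SI base units: kg / m^3

Checking each option against kg / m^3:
  A. m³/kg: ✗ does not match
  B. kg/m²: ✗ does not match
  C. g/L: ✓ matches
  D. kg/m: ✗ does not match
  E. kg·m³: ✗ does not match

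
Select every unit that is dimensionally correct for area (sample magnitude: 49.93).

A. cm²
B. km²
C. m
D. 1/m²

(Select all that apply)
A, B

area has SI base units: m^2

Checking each option against m^2:
  A. cm²: ✓ matches
  B. km²: ✓ matches
  C. m: ✗ does not match
  D. 1/m²: ✗ does not match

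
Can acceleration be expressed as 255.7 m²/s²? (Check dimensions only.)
No

acceleration has SI base units: m / s^2
m²/s² does NOT reduce to m / s^2; a valid unit for acceleration would be e.g. m/s².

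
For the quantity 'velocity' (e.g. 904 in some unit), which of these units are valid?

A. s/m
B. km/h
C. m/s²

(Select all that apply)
B

velocity has SI base units: m / s

Checking each option against m / s:
  A. s/m: ✗ does not match
  B. km/h: ✓ matches
  C. m/s²: ✗ does not match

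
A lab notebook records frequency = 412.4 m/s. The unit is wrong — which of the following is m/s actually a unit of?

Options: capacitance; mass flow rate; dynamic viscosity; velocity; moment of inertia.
velocity

frequency should have units dimensionally equivalent to 1 / s (e.g. Hz).
The given unit 'm/s' reduces to m / s. Of the listed options, that is the dimensionality of velocity.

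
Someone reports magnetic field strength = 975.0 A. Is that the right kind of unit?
No

magnetic field strength has SI base units: A / m
A does NOT reduce to A / m; a valid unit for magnetic field strength would be e.g. A/m.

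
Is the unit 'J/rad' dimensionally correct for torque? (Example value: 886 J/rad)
Yes

torque has SI base units: kg * m^2 / s^2
J/rad reduces to the same SI base units, so it is a valid unit for torque.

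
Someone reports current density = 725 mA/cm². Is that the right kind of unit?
Yes

current density has SI base units: A / m^2
mA/cm² reduces to the same SI base units, so it is a valid unit for current density.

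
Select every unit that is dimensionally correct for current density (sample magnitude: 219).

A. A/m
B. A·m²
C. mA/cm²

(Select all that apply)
C

current density has SI base units: A / m^2

Checking each option against A / m^2:
  A. A/m: ✗ does not match
  B. A·m²: ✗ does not match
  C. mA/cm²: ✓ matches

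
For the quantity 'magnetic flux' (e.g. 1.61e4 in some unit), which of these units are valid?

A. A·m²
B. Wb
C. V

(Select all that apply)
B

magnetic flux has SI base units: kg * m^2 / (A * s^2)

Checking each option against kg * m^2 / (A * s^2):
  A. A·m²: ✗ does not match
  B. Wb: ✓ matches
  C. V: ✗ does not match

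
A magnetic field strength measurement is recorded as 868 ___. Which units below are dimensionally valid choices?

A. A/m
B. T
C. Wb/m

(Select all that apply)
A

magnetic field strength has SI base units: A / m

Checking each option against A / m:
  A. A/m: ✓ matches
  B. T: ✗ does not match
  C. Wb/m: ✗ does not match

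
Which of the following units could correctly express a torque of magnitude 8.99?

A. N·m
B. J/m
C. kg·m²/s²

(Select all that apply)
A, C

torque has SI base units: kg * m^2 / s^2

Checking each option against kg * m^2 / s^2:
  A. N·m: ✓ matches
  B. J/m: ✗ does not match
  C. kg·m²/s²: ✓ matches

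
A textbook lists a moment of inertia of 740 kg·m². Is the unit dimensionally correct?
Yes

moment of inertia has SI base units: kg * m^2
kg·m² reduces to the same SI base units, so it is a valid unit for moment of inertia.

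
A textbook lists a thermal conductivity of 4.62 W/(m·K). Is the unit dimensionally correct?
Yes

thermal conductivity has SI base units: kg * m / (s^3 * K)
W/(m·K) reduces to the same SI base units, so it is a valid unit for thermal conductivity.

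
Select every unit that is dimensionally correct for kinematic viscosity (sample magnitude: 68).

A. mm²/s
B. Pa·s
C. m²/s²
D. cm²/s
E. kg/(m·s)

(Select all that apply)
A, D

kinematic viscosity has SI base units: m^2 / s

Checking each option against m^2 / s:
  A. mm²/s: ✓ matches
  B. Pa·s: ✗ does not match
  C. m²/s²: ✗ does not match
  D. cm²/s: ✓ matches
  E. kg/(m·s): ✗ does not match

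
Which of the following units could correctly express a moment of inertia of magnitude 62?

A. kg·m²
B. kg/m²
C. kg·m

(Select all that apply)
A

moment of inertia has SI base units: kg * m^2

Checking each option against kg * m^2:
  A. kg·m²: ✓ matches
  B. kg/m²: ✗ does not match
  C. kg·m: ✗ does not match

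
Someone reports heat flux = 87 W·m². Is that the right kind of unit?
No

heat flux has SI base units: kg / s^3
W·m² does NOT reduce to kg / s^3; a valid unit for heat flux would be e.g. W/m².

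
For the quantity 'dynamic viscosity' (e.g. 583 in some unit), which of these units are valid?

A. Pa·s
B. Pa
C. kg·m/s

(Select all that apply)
A

dynamic viscosity has SI base units: kg / (m * s)

Checking each option against kg / (m * s):
  A. Pa·s: ✓ matches
  B. Pa: ✗ does not match
  C. kg·m/s: ✗ does not match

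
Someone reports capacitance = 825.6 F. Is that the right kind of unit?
Yes

capacitance has SI base units: A^2 * s^4 / (kg * m^2)
F reduces to the same SI base units, so it is a valid unit for capacitance.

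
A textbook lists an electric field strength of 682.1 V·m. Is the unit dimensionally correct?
No

electric field strength has SI base units: kg * m / (A * s^3)
V·m does NOT reduce to kg * m / (A * s^3); a valid unit for electric field strength would be e.g. V/m.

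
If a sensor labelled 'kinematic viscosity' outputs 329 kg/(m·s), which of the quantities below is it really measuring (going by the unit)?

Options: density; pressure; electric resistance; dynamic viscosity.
dynamic viscosity

kinematic viscosity should have units dimensionally equivalent to m^2 / s (e.g. m²/s).
The given unit 'kg/(m·s)' reduces to kg / (m * s). Of the listed options, that is the dimensionality of dynamic viscosity.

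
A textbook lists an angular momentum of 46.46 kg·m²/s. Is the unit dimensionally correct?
Yes

angular momentum has SI base units: kg * m^2 / s
kg·m²/s reduces to the same SI base units, so it is a valid unit for angular momentum.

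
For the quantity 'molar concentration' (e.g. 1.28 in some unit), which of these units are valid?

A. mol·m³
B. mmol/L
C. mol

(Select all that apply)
B

molar concentration has SI base units: mol / m^3

Checking each option against mol / m^3:
  A. mol·m³: ✗ does not match
  B. mmol/L: ✓ matches
  C. mol: ✗ does not match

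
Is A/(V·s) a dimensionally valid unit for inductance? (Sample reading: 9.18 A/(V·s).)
No

inductance has SI base units: kg * m^2 / (A^2 * s^2)
A/(V·s) does NOT reduce to kg * m^2 / (A^2 * s^2); a valid unit for inductance would be e.g. H.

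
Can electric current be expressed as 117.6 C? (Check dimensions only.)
No

electric current has SI base units: A
C does NOT reduce to A; a valid unit for electric current would be e.g. A.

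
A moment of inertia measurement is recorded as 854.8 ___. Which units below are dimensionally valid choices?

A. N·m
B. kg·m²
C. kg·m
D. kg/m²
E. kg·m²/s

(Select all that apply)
B

moment of inertia has SI base units: kg * m^2

Checking each option against kg * m^2:
  A. N·m: ✗ does not match
  B. kg·m²: ✓ matches
  C. kg·m: ✗ does not match
  D. kg/m²: ✗ does not match
  E. kg·m²/s: ✗ does not match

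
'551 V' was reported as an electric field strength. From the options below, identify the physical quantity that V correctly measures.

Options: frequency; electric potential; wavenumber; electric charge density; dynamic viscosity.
electric potential

electric field strength should have units dimensionally equivalent to kg * m / (A * s^3) (e.g. V/m).
The given unit 'V' reduces to kg * m^2 / (A * s^3). Of the listed options, that is the dimensionality of electric potential.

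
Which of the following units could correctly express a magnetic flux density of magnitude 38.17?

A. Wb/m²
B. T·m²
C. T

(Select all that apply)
A, C

magnetic flux density has SI base units: kg / (A * s^2)

Checking each option against kg / (A * s^2):
  A. Wb/m²: ✓ matches
  B. T·m²: ✗ does not match
  C. T: ✓ matches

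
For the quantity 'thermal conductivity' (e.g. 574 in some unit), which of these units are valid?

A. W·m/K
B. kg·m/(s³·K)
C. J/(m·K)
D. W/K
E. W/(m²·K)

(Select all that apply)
B

thermal conductivity has SI base units: kg * m / (s^3 * K)

Checking each option against kg * m / (s^3 * K):
  A. W·m/K: ✗ does not match
  B. kg·m/(s³·K): ✓ matches
  C. J/(m·K): ✗ does not match
  D. W/K: ✗ does not match
  E. W/(m²·K): ✗ does not match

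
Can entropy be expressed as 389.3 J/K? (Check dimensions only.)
Yes

entropy has SI base units: kg * m^2 / (s^2 * K)
J/K reduces to the same SI base units, so it is a valid unit for entropy.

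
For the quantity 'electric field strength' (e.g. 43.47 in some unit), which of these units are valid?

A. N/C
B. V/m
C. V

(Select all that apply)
A, B

electric field strength has SI base units: kg * m / (A * s^3)

Checking each option against kg * m / (A * s^3):
  A. N/C: ✓ matches
  B. V/m: ✓ matches
  C. V: ✗ does not match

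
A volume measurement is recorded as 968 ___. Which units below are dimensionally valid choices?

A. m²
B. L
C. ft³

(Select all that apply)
B, C

volume has SI base units: m^3

Checking each option against m^3:
  A. m²: ✗ does not match
  B. L: ✓ matches
  C. ft³: ✓ matches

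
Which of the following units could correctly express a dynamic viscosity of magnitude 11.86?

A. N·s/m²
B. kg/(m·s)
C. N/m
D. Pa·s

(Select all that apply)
A, B, D

dynamic viscosity has SI base units: kg / (m * s)

Checking each option against kg / (m * s):
  A. N·s/m²: ✓ matches
  B. kg/(m·s): ✓ matches
  C. N/m: ✗ does not match
  D. Pa·s: ✓ matches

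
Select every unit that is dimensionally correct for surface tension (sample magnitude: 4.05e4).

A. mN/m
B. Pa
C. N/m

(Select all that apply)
A, C

surface tension has SI base units: kg / s^2

Checking each option against kg / s^2:
  A. mN/m: ✓ matches
  B. Pa: ✗ does not match
  C. N/m: ✓ matches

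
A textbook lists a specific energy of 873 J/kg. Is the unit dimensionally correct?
Yes

specific energy has SI base units: m^2 / s^2
J/kg reduces to the same SI base units, so it is a valid unit for specific energy.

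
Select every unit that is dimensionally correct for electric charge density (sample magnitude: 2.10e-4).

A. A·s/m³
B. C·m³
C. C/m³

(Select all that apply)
A, C

electric charge density has SI base units: A * s / m^3

Checking each option against A * s / m^3:
  A. A·s/m³: ✓ matches
  B. C·m³: ✗ does not match
  C. C/m³: ✓ matches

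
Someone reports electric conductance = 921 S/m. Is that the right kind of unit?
No

electric conductance has SI base units: A^2 * s^3 / (kg * m^2)
S/m does NOT reduce to A^2 * s^3 / (kg * m^2); a valid unit for electric conductance would be e.g. S.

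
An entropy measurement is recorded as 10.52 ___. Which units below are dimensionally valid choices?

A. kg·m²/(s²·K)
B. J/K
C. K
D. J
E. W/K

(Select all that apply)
A, B

entropy has SI base units: kg * m^2 / (s^2 * K)

Checking each option against kg * m^2 / (s^2 * K):
  A. kg·m²/(s²·K): ✓ matches
  B. J/K: ✓ matches
  C. K: ✗ does not match
  D. J: ✗ does not match
  E. W/K: ✗ does not match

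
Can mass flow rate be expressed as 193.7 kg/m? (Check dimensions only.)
No

mass flow rate has SI base units: kg / s
kg/m does NOT reduce to kg / s; a valid unit for mass flow rate would be e.g. kg/s.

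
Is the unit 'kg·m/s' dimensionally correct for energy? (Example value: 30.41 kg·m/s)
No

energy has SI base units: kg * m^2 / s^2
kg·m/s does NOT reduce to kg * m^2 / s^2; a valid unit for energy would be e.g. J.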